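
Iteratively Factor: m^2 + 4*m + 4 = (m + 2)*(m + 2)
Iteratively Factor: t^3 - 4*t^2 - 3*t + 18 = (t + 2)*(t^2 - 6*t + 9) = (t - 3)*(t + 2)*(t - 3)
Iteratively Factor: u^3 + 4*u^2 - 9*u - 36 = (u + 3)*(u^2 + u - 12) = (u + 3)*(u + 4)*(u - 3)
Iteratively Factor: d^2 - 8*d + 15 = (d - 5)*(d - 3)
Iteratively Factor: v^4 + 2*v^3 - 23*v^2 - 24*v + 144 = (v - 3)*(v^3 + 5*v^2 - 8*v - 48) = (v - 3)^2*(v^2 + 8*v + 16) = (v - 3)^2*(v + 4)*(v + 4)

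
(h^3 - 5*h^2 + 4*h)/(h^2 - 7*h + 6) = h*(h - 4)/(h - 6)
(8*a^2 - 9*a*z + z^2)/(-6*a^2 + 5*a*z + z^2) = (-8*a + z)/(6*a + z)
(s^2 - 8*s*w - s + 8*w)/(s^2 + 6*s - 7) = (s - 8*w)/(s + 7)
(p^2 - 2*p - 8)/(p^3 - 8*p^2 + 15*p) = (p^2 - 2*p - 8)/(p*(p^2 - 8*p + 15))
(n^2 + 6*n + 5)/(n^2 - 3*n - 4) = (n + 5)/(n - 4)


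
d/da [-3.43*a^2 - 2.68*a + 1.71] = -6.86*a - 2.68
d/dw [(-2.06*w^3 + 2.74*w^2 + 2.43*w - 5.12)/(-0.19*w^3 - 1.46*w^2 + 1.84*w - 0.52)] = (-2.22044604925031e-16*w^5 + 3.5282*w^4 - 6.6574*w^3 + 8.8846*w^2 - 17.8*w + 8.1572)/(0.0361*w^6 + 0.5548*w^5 + 1.4324*w^4 - 5.1752*w^3 + 4.904*w^2 - 1.9136*w + 0.2704)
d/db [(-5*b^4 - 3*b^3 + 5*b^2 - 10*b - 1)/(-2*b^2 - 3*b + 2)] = (20*b^5 + 51*b^4 - 22*b^3 - 53*b^2 + 16*b - 23)/(4*b^4 + 12*b^3 + b^2 - 12*b + 4)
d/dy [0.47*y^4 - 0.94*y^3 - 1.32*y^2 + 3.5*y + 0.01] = 1.88*y^3 - 2.82*y^2 - 2.64*y + 3.5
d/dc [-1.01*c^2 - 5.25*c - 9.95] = -2.02*c - 5.25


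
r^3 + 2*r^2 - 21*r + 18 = (r - 3)*(r - 1)*(r + 6)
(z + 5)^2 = z^2 + 10*z + 25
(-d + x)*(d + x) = -d^2 + x^2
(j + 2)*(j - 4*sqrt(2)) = j^2 - 4*sqrt(2)*j + 2*j - 8*sqrt(2)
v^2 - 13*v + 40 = (v - 8)*(v - 5)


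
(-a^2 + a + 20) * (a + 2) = -a^3 - a^2 + 22*a + 40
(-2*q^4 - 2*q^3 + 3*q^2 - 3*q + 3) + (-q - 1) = -2*q^4 - 2*q^3 + 3*q^2 - 4*q + 2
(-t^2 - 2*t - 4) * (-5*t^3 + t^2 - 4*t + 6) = 5*t^5 + 9*t^4 + 22*t^3 - 2*t^2 + 4*t - 24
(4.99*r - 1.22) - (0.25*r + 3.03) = 4.74*r - 4.25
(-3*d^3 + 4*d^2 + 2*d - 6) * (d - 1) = -3*d^4 + 7*d^3 - 2*d^2 - 8*d + 6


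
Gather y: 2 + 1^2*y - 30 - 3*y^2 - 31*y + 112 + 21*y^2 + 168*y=18*y^2 + 138*y + 84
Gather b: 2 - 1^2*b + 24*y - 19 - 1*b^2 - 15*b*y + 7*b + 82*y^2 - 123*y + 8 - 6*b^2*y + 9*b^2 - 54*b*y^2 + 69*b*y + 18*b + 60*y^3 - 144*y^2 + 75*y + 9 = b^2*(8 - 6*y) + b*(-54*y^2 + 54*y + 24) + 60*y^3 - 62*y^2 - 24*y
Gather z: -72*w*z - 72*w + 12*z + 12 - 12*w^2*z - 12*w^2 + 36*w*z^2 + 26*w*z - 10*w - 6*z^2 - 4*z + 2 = -12*w^2 - 82*w + z^2*(36*w - 6) + z*(-12*w^2 - 46*w + 8) + 14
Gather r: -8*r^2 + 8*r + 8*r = -8*r^2 + 16*r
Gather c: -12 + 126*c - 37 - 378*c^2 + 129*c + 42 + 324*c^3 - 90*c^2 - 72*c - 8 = 324*c^3 - 468*c^2 + 183*c - 15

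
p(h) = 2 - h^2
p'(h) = -2*h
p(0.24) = 1.94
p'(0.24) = -0.48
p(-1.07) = 0.86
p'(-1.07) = 2.14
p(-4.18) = -15.47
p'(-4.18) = 8.36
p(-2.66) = -5.08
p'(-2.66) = 5.32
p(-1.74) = -1.03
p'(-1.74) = 3.48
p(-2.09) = -2.37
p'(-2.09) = 4.18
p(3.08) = -7.49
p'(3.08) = -6.16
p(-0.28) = 1.92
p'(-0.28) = 0.56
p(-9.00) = -79.00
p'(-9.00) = 18.00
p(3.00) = -7.00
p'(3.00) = -6.00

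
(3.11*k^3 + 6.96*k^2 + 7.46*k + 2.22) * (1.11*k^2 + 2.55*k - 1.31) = 3.4521*k^5 + 15.6561*k^4 + 21.9545*k^3 + 12.3696*k^2 - 4.1116*k - 2.9082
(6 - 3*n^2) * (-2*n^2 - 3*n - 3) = 6*n^4 + 9*n^3 - 3*n^2 - 18*n - 18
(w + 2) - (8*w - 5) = 7 - 7*w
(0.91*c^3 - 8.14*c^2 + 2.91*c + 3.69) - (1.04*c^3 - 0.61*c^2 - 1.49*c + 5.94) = -0.13*c^3 - 7.53*c^2 + 4.4*c - 2.25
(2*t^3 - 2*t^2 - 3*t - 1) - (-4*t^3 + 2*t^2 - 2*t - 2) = 6*t^3 - 4*t^2 - t + 1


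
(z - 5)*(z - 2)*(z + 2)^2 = z^4 - 3*z^3 - 14*z^2 + 12*z + 40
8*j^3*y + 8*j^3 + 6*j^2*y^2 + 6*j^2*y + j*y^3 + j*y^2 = (2*j + y)*(4*j + y)*(j*y + j)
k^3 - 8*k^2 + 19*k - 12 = (k - 4)*(k - 3)*(k - 1)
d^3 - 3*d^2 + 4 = (d - 2)^2*(d + 1)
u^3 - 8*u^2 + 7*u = u*(u - 7)*(u - 1)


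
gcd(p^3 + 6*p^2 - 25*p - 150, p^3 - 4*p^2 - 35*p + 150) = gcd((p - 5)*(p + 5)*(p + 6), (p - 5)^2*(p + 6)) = p^2 + p - 30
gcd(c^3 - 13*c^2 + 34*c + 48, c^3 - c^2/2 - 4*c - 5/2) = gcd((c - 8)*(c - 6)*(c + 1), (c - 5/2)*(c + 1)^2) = c + 1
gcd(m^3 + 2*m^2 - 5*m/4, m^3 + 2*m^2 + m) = m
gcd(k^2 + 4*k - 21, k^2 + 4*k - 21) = k^2 + 4*k - 21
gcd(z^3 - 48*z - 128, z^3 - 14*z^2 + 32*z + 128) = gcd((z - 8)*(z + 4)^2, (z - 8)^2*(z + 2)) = z - 8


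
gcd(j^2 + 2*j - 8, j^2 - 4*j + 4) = j - 2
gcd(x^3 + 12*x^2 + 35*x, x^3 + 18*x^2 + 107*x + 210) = x^2 + 12*x + 35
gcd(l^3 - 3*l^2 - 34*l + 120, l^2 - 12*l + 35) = l - 5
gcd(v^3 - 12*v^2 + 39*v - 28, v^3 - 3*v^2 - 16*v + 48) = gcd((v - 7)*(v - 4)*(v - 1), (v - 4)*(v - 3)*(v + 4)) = v - 4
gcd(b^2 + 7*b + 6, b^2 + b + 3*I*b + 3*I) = b + 1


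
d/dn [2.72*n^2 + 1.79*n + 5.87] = 5.44*n + 1.79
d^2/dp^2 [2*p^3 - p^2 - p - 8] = 12*p - 2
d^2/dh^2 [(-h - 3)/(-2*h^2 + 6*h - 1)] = 4*(-3*h*(2*h^2 - 6*h + 1) + 2*(h + 3)*(2*h - 3)^2)/(2*h^2 - 6*h + 1)^3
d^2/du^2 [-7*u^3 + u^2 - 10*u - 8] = 2 - 42*u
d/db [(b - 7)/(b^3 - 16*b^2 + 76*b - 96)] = (b^3 - 16*b^2 + 76*b - (b - 7)*(3*b^2 - 32*b + 76) - 96)/(b^3 - 16*b^2 + 76*b - 96)^2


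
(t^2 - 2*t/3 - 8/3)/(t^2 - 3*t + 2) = (t + 4/3)/(t - 1)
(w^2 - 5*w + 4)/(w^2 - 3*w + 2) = (w - 4)/(w - 2)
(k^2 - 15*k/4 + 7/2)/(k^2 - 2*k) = (k - 7/4)/k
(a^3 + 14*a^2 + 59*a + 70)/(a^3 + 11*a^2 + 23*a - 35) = (a + 2)/(a - 1)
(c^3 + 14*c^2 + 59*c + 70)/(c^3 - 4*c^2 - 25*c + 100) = (c^2 + 9*c + 14)/(c^2 - 9*c + 20)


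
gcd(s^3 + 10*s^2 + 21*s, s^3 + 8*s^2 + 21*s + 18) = s + 3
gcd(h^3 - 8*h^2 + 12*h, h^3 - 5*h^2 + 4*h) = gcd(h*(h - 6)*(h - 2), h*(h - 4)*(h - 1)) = h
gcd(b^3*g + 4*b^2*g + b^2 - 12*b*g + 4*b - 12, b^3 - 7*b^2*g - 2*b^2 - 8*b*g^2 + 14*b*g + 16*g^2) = b - 2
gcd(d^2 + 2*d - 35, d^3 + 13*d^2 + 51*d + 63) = d + 7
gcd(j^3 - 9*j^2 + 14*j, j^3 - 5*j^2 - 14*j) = j^2 - 7*j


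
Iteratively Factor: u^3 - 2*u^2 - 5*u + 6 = (u + 2)*(u^2 - 4*u + 3) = (u - 3)*(u + 2)*(u - 1)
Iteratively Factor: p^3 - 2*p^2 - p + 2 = (p - 1)*(p^2 - p - 2) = (p - 1)*(p + 1)*(p - 2)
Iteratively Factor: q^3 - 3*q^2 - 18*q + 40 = (q - 2)*(q^2 - q - 20) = (q - 5)*(q - 2)*(q + 4)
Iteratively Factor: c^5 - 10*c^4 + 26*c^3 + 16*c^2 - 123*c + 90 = (c + 2)*(c^4 - 12*c^3 + 50*c^2 - 84*c + 45) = (c - 3)*(c + 2)*(c^3 - 9*c^2 + 23*c - 15) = (c - 5)*(c - 3)*(c + 2)*(c^2 - 4*c + 3) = (c - 5)*(c - 3)^2*(c + 2)*(c - 1)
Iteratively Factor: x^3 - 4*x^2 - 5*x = (x + 1)*(x^2 - 5*x) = (x - 5)*(x + 1)*(x)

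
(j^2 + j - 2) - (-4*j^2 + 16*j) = 5*j^2 - 15*j - 2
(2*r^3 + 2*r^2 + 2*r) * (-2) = -4*r^3 - 4*r^2 - 4*r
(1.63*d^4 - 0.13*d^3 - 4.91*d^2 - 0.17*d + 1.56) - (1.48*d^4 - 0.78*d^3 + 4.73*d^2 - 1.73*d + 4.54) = 0.15*d^4 + 0.65*d^3 - 9.64*d^2 + 1.56*d - 2.98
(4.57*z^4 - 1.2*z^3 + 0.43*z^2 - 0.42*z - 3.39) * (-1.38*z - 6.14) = -6.3066*z^5 - 26.4038*z^4 + 6.7746*z^3 - 2.0606*z^2 + 7.257*z + 20.8146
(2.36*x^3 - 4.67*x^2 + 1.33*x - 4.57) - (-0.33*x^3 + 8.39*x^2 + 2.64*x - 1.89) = 2.69*x^3 - 13.06*x^2 - 1.31*x - 2.68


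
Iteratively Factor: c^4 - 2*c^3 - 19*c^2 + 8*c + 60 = (c - 5)*(c^3 + 3*c^2 - 4*c - 12) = (c - 5)*(c + 3)*(c^2 - 4) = (c - 5)*(c + 2)*(c + 3)*(c - 2)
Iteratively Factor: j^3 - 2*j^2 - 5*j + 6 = (j + 2)*(j^2 - 4*j + 3) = (j - 1)*(j + 2)*(j - 3)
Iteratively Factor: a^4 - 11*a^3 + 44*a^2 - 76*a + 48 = (a - 3)*(a^3 - 8*a^2 + 20*a - 16) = (a - 3)*(a - 2)*(a^2 - 6*a + 8) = (a - 3)*(a - 2)^2*(a - 4)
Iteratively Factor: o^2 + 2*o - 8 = (o + 4)*(o - 2)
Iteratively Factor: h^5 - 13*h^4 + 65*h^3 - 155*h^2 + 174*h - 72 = (h - 3)*(h^4 - 10*h^3 + 35*h^2 - 50*h + 24) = (h - 3)*(h - 1)*(h^3 - 9*h^2 + 26*h - 24) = (h - 3)*(h - 2)*(h - 1)*(h^2 - 7*h + 12) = (h - 3)^2*(h - 2)*(h - 1)*(h - 4)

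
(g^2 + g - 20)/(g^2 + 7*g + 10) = (g - 4)/(g + 2)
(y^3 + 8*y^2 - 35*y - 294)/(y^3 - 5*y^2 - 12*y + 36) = (y^2 + 14*y + 49)/(y^2 + y - 6)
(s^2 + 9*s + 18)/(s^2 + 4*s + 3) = (s + 6)/(s + 1)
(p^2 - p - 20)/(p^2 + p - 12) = (p - 5)/(p - 3)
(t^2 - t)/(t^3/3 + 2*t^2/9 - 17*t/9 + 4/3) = 9*t/(3*t^2 + 5*t - 12)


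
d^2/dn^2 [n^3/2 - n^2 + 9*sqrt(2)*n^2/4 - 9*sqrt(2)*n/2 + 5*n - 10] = 3*n - 2 + 9*sqrt(2)/2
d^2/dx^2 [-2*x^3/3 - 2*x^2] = -4*x - 4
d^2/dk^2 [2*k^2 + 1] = 4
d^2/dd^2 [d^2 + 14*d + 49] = 2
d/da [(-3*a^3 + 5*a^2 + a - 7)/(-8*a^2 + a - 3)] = 2*(12*a^4 - 3*a^3 + 20*a^2 - 71*a + 2)/(64*a^4 - 16*a^3 + 49*a^2 - 6*a + 9)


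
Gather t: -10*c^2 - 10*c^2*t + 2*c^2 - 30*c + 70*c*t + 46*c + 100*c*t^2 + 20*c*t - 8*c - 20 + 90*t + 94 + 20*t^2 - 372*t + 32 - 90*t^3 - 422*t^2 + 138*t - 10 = -8*c^2 + 8*c - 90*t^3 + t^2*(100*c - 402) + t*(-10*c^2 + 90*c - 144) + 96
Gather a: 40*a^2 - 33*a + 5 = 40*a^2 - 33*a + 5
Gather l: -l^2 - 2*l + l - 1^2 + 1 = -l^2 - l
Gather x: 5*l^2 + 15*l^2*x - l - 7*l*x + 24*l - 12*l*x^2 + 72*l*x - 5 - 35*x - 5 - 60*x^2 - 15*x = 5*l^2 + 23*l + x^2*(-12*l - 60) + x*(15*l^2 + 65*l - 50) - 10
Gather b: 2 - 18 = -16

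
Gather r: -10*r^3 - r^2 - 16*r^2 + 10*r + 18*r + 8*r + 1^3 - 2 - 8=-10*r^3 - 17*r^2 + 36*r - 9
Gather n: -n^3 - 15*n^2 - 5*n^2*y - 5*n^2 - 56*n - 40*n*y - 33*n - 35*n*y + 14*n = -n^3 + n^2*(-5*y - 20) + n*(-75*y - 75)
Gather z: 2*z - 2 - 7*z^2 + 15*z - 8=-7*z^2 + 17*z - 10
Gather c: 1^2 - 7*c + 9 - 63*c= 10 - 70*c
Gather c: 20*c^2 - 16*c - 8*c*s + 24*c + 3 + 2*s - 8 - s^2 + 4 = 20*c^2 + c*(8 - 8*s) - s^2 + 2*s - 1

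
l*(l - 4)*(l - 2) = l^3 - 6*l^2 + 8*l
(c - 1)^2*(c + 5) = c^3 + 3*c^2 - 9*c + 5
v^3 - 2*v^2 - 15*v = v*(v - 5)*(v + 3)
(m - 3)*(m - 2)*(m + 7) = m^3 + 2*m^2 - 29*m + 42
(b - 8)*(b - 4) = b^2 - 12*b + 32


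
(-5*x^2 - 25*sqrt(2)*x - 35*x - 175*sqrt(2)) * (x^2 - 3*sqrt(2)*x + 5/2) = -5*x^4 - 35*x^3 - 10*sqrt(2)*x^3 - 70*sqrt(2)*x^2 + 275*x^2/2 - 125*sqrt(2)*x/2 + 1925*x/2 - 875*sqrt(2)/2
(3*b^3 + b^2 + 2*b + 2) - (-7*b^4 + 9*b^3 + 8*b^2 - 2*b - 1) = 7*b^4 - 6*b^3 - 7*b^2 + 4*b + 3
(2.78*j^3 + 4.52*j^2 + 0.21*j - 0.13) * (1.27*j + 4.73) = 3.5306*j^4 + 18.8898*j^3 + 21.6463*j^2 + 0.8282*j - 0.6149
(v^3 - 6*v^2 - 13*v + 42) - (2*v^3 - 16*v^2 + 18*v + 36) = -v^3 + 10*v^2 - 31*v + 6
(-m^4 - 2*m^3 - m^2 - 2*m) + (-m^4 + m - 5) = -2*m^4 - 2*m^3 - m^2 - m - 5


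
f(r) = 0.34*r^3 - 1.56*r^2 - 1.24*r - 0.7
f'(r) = 1.02*r^2 - 3.12*r - 1.24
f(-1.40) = -2.95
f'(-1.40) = 5.13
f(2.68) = -8.68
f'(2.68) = -2.28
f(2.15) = -7.20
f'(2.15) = -3.23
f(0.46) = -1.57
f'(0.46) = -2.46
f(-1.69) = -4.70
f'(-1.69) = 6.95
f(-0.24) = -0.50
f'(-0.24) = -0.43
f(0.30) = -1.20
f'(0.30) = -2.08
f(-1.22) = -2.13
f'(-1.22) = 4.08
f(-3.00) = -20.20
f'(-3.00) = 17.30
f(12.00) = 347.30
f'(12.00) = 108.20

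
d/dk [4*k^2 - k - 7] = 8*k - 1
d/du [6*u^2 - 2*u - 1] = 12*u - 2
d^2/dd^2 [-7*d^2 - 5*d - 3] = -14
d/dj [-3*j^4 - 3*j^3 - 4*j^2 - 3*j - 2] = -12*j^3 - 9*j^2 - 8*j - 3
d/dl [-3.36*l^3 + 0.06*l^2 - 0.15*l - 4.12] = -10.08*l^2 + 0.12*l - 0.15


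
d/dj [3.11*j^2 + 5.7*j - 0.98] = 6.22*j + 5.7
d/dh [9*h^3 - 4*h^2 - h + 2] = 27*h^2 - 8*h - 1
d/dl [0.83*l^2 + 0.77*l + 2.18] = 1.66*l + 0.77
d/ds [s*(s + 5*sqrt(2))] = 2*s + 5*sqrt(2)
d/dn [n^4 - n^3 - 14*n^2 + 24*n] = 4*n^3 - 3*n^2 - 28*n + 24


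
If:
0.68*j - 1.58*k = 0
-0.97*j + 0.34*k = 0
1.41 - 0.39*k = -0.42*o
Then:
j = 0.00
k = 0.00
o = -3.36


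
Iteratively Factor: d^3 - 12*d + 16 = (d + 4)*(d^2 - 4*d + 4) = (d - 2)*(d + 4)*(d - 2)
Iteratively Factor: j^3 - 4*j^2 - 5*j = (j - 5)*(j^2 + j) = j*(j - 5)*(j + 1)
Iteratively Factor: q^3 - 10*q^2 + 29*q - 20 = (q - 5)*(q^2 - 5*q + 4) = (q - 5)*(q - 4)*(q - 1)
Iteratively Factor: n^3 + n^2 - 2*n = (n - 1)*(n^2 + 2*n) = (n - 1)*(n + 2)*(n)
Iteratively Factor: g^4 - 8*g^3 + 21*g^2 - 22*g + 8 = (g - 4)*(g^3 - 4*g^2 + 5*g - 2) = (g - 4)*(g - 1)*(g^2 - 3*g + 2) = (g - 4)*(g - 1)^2*(g - 2)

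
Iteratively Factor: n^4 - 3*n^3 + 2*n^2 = (n - 1)*(n^3 - 2*n^2) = n*(n - 1)*(n^2 - 2*n) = n^2*(n - 1)*(n - 2)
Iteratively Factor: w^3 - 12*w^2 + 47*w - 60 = (w - 5)*(w^2 - 7*w + 12) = (w - 5)*(w - 3)*(w - 4)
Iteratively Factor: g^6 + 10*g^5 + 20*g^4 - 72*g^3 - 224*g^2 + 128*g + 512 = (g - 2)*(g^5 + 12*g^4 + 44*g^3 + 16*g^2 - 192*g - 256) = (g - 2)*(g + 4)*(g^4 + 8*g^3 + 12*g^2 - 32*g - 64) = (g - 2)*(g + 4)^2*(g^3 + 4*g^2 - 4*g - 16) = (g - 2)*(g + 4)^3*(g^2 - 4) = (g - 2)*(g + 2)*(g + 4)^3*(g - 2)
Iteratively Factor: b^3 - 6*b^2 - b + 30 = (b - 3)*(b^2 - 3*b - 10) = (b - 3)*(b + 2)*(b - 5)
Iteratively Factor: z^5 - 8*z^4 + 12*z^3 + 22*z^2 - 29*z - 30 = (z - 3)*(z^4 - 5*z^3 - 3*z^2 + 13*z + 10) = (z - 5)*(z - 3)*(z^3 - 3*z - 2) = (z - 5)*(z - 3)*(z + 1)*(z^2 - z - 2) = (z - 5)*(z - 3)*(z - 2)*(z + 1)*(z + 1)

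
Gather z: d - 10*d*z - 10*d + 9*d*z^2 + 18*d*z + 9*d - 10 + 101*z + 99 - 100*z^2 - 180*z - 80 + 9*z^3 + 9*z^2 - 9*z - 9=9*z^3 + z^2*(9*d - 91) + z*(8*d - 88)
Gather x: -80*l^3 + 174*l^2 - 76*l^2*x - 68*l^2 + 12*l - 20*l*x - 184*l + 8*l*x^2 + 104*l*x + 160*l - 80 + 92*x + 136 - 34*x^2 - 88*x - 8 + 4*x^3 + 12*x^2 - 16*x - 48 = -80*l^3 + 106*l^2 - 12*l + 4*x^3 + x^2*(8*l - 22) + x*(-76*l^2 + 84*l - 12)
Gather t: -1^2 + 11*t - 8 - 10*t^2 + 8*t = -10*t^2 + 19*t - 9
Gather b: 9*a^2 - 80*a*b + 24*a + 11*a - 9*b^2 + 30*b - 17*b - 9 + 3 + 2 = 9*a^2 + 35*a - 9*b^2 + b*(13 - 80*a) - 4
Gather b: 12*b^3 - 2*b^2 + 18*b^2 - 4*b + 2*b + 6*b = 12*b^3 + 16*b^2 + 4*b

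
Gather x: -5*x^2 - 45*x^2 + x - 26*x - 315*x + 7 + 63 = -50*x^2 - 340*x + 70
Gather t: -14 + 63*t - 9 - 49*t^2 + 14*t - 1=-49*t^2 + 77*t - 24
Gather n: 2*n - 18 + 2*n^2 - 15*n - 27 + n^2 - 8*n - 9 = 3*n^2 - 21*n - 54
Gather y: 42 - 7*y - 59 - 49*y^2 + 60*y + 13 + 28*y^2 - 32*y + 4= -21*y^2 + 21*y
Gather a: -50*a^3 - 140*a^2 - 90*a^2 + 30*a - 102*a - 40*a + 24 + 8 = -50*a^3 - 230*a^2 - 112*a + 32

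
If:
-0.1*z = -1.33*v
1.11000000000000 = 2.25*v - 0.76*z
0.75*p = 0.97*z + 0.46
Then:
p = -1.82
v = -0.14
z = -1.88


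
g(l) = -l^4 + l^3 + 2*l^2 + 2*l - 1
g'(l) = -4*l^3 + 3*l^2 + 4*l + 2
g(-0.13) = -1.23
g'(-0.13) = 1.54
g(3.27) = -52.45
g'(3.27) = -92.70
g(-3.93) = -277.21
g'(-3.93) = 275.41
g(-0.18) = -1.30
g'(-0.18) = 1.40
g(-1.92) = -18.13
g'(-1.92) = 33.69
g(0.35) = -0.03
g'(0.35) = 3.60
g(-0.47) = -1.65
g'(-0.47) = 1.20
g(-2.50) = -48.19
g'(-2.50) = 73.25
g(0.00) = -1.00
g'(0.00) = 2.00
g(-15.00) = -53581.00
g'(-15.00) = 14117.00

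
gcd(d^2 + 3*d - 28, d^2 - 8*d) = 1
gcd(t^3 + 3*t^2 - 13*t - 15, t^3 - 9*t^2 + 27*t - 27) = t - 3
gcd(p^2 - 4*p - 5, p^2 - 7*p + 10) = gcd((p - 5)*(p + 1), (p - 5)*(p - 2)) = p - 5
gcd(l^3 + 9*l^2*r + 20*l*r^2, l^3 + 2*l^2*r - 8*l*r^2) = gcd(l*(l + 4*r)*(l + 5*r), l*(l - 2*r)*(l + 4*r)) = l^2 + 4*l*r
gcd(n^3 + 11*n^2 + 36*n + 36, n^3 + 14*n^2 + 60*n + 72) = n^2 + 8*n + 12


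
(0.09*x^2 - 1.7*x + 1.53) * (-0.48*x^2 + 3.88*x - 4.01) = -0.0432*x^4 + 1.1652*x^3 - 7.6913*x^2 + 12.7534*x - 6.1353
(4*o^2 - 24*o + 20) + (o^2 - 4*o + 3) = 5*o^2 - 28*o + 23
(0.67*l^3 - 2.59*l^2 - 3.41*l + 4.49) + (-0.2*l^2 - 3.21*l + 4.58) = 0.67*l^3 - 2.79*l^2 - 6.62*l + 9.07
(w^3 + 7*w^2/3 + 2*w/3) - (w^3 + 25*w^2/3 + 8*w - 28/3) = -6*w^2 - 22*w/3 + 28/3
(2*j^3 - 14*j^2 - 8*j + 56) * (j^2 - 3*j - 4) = 2*j^5 - 20*j^4 + 26*j^3 + 136*j^2 - 136*j - 224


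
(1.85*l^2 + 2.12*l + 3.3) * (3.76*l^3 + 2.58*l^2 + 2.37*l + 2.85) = 6.956*l^5 + 12.7442*l^4 + 22.2621*l^3 + 18.8109*l^2 + 13.863*l + 9.405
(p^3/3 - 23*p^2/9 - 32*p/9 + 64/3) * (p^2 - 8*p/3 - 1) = p^5/3 - 31*p^4/9 + 79*p^3/27 + 901*p^2/27 - 160*p/3 - 64/3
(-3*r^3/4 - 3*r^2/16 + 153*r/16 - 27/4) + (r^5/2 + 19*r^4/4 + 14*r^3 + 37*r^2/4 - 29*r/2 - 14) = r^5/2 + 19*r^4/4 + 53*r^3/4 + 145*r^2/16 - 79*r/16 - 83/4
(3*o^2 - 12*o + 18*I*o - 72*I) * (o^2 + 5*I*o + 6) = 3*o^4 - 12*o^3 + 33*I*o^3 - 72*o^2 - 132*I*o^2 + 288*o + 108*I*o - 432*I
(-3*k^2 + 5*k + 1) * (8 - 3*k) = 9*k^3 - 39*k^2 + 37*k + 8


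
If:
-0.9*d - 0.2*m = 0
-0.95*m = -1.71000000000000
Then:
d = -0.40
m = 1.80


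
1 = 1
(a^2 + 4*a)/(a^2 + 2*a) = (a + 4)/(a + 2)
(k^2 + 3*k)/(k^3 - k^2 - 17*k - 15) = k/(k^2 - 4*k - 5)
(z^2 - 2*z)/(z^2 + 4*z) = (z - 2)/(z + 4)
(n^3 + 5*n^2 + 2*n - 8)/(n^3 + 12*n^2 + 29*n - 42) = (n^2 + 6*n + 8)/(n^2 + 13*n + 42)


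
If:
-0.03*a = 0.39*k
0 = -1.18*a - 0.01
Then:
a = -0.01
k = 0.00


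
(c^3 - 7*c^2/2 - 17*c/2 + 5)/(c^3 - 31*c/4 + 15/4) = 2*(c^2 - 3*c - 10)/(2*c^2 + c - 15)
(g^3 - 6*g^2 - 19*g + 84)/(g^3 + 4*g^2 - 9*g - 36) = (g - 7)/(g + 3)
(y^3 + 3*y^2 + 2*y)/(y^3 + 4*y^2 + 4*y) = (y + 1)/(y + 2)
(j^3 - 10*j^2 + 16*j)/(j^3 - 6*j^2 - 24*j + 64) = j/(j + 4)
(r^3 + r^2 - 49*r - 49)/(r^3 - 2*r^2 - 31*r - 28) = (r + 7)/(r + 4)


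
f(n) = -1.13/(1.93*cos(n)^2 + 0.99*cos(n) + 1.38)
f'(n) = -1.13*(3.86*sin(n)*cos(n) + 0.99*sin(n))/(1.93*cos(n)^2 + 0.99*cos(n) + 1.38)^2 = -(4.3618*cos(n) + 1.1187)*sin(n)/(1.93*cos(n)^2 + 0.99*cos(n) + 1.38)^2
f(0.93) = -0.42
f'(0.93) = -0.42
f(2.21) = -0.77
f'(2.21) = 0.55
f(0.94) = -0.43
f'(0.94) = -0.43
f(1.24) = -0.59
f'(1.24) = -0.66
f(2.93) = -0.50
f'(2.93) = 0.13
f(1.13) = -0.52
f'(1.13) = -0.58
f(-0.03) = -0.26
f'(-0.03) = 0.01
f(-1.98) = -0.87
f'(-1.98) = -0.34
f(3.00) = -0.49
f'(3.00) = 0.09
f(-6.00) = -0.27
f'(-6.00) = -0.09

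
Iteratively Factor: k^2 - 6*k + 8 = (k - 2)*(k - 4)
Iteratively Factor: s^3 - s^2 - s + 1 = (s + 1)*(s^2 - 2*s + 1) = (s - 1)*(s + 1)*(s - 1)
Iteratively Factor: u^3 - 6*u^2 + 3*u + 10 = (u - 2)*(u^2 - 4*u - 5) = (u - 2)*(u + 1)*(u - 5)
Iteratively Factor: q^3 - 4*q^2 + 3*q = (q - 3)*(q^2 - q) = q*(q - 3)*(q - 1)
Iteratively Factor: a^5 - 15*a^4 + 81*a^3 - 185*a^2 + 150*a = (a)*(a^4 - 15*a^3 + 81*a^2 - 185*a + 150) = a*(a - 5)*(a^3 - 10*a^2 + 31*a - 30) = a*(a - 5)*(a - 2)*(a^2 - 8*a + 15) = a*(a - 5)*(a - 3)*(a - 2)*(a - 5)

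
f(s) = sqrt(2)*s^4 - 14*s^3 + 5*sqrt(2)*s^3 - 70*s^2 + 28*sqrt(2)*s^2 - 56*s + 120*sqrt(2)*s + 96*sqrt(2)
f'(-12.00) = -11924.99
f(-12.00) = 35691.73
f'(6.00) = 222.44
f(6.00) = 59.70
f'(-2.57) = 36.65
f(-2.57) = -177.95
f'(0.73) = 60.44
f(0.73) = 200.27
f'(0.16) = 103.47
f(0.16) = 153.15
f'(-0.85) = 146.90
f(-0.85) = 22.14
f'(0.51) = 78.04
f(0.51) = 185.02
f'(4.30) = -82.34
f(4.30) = -4.84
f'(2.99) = -102.72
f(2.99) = 131.76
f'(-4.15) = -396.27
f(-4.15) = 55.00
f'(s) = 4*sqrt(2)*s^3 - 42*s^2 + 15*sqrt(2)*s^2 - 140*s + 56*sqrt(2)*s - 56 + 120*sqrt(2)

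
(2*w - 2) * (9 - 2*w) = -4*w^2 + 22*w - 18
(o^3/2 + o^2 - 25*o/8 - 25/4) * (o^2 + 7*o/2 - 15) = o^5/2 + 11*o^4/4 - 57*o^3/8 - 515*o^2/16 + 25*o + 375/4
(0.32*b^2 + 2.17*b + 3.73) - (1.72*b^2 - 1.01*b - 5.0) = -1.4*b^2 + 3.18*b + 8.73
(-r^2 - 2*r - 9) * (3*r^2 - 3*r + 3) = -3*r^4 - 3*r^3 - 24*r^2 + 21*r - 27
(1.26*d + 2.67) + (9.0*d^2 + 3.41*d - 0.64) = 9.0*d^2 + 4.67*d + 2.03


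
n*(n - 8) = n^2 - 8*n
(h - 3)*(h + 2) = h^2 - h - 6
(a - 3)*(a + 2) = a^2 - a - 6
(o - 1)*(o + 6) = o^2 + 5*o - 6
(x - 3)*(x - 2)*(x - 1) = x^3 - 6*x^2 + 11*x - 6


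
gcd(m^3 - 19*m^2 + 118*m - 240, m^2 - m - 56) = m - 8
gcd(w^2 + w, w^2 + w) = w^2 + w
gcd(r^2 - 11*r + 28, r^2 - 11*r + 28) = r^2 - 11*r + 28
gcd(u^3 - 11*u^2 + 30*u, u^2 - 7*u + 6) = u - 6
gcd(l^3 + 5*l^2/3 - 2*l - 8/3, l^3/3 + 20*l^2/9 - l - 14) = 1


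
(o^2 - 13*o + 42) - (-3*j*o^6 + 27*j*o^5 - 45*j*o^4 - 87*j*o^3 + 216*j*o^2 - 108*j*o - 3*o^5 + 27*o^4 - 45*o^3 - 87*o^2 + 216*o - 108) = 3*j*o^6 - 27*j*o^5 + 45*j*o^4 + 87*j*o^3 - 216*j*o^2 + 108*j*o + 3*o^5 - 27*o^4 + 45*o^3 + 88*o^2 - 229*o + 150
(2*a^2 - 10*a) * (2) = 4*a^2 - 20*a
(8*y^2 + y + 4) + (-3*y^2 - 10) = 5*y^2 + y - 6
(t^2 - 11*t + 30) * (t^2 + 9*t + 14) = t^4 - 2*t^3 - 55*t^2 + 116*t + 420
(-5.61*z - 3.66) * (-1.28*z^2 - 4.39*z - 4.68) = 7.1808*z^3 + 29.3127*z^2 + 42.3222*z + 17.1288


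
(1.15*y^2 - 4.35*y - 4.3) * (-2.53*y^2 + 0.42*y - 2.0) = -2.9095*y^4 + 11.4885*y^3 + 6.752*y^2 + 6.894*y + 8.6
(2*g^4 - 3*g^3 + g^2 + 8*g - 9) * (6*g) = 12*g^5 - 18*g^4 + 6*g^3 + 48*g^2 - 54*g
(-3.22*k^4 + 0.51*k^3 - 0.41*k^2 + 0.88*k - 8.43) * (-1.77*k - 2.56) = 5.6994*k^5 + 7.3405*k^4 - 0.5799*k^3 - 0.508*k^2 + 12.6683*k + 21.5808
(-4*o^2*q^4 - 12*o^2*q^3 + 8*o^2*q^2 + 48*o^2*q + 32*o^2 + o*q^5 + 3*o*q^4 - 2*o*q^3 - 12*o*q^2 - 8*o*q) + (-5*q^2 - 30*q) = -4*o^2*q^4 - 12*o^2*q^3 + 8*o^2*q^2 + 48*o^2*q + 32*o^2 + o*q^5 + 3*o*q^4 - 2*o*q^3 - 12*o*q^2 - 8*o*q - 5*q^2 - 30*q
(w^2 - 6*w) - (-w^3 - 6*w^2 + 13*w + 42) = w^3 + 7*w^2 - 19*w - 42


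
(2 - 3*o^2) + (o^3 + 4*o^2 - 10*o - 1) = o^3 + o^2 - 10*o + 1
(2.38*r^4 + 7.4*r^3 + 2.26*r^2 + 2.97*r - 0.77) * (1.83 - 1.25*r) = -2.975*r^5 - 4.8946*r^4 + 10.717*r^3 + 0.423299999999999*r^2 + 6.3976*r - 1.4091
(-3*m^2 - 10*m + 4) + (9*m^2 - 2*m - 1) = 6*m^2 - 12*m + 3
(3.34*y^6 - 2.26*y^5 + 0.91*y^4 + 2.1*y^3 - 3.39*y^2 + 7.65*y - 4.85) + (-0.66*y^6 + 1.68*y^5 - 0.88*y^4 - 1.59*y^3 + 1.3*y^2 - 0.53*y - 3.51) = 2.68*y^6 - 0.58*y^5 + 0.03*y^4 + 0.51*y^3 - 2.09*y^2 + 7.12*y - 8.36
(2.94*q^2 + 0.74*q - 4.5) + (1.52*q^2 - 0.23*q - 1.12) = 4.46*q^2 + 0.51*q - 5.62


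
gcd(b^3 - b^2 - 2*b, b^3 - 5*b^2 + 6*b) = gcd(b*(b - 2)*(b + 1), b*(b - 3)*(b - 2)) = b^2 - 2*b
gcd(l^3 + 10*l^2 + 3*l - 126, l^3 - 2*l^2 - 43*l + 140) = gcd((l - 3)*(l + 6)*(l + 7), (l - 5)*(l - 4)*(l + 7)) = l + 7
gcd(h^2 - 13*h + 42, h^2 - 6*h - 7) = h - 7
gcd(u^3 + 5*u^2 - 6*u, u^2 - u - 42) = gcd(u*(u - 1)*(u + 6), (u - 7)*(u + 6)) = u + 6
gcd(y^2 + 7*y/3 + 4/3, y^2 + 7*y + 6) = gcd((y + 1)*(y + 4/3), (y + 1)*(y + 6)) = y + 1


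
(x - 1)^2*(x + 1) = x^3 - x^2 - x + 1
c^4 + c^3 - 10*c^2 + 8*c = c*(c - 2)*(c - 1)*(c + 4)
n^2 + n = n*(n + 1)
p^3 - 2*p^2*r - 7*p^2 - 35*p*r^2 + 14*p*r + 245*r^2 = (p - 7)*(p - 7*r)*(p + 5*r)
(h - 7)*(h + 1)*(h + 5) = h^3 - h^2 - 37*h - 35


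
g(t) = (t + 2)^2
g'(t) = 2*t + 4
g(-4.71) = 7.34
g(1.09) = 9.55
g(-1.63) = 0.14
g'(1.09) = 6.18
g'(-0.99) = 2.02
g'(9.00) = 22.00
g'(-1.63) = 0.74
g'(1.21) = 6.42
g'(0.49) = 4.98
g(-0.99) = 1.02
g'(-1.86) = 0.28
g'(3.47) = 10.94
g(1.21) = 10.30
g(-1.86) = 0.02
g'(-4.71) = -5.42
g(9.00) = 121.00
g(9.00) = 121.00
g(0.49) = 6.20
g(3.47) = 29.92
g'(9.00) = 22.00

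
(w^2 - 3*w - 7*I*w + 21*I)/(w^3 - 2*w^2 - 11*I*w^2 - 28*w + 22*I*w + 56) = (w - 3)/(w^2 + w*(-2 - 4*I) + 8*I)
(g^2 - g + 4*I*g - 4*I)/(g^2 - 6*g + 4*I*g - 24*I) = (g - 1)/(g - 6)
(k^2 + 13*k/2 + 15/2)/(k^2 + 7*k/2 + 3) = (k + 5)/(k + 2)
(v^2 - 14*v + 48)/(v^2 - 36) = (v - 8)/(v + 6)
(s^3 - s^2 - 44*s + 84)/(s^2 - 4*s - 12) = (s^2 + 5*s - 14)/(s + 2)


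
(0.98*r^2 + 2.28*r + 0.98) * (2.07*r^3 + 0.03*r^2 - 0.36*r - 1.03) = 2.0286*r^5 + 4.749*r^4 + 1.7442*r^3 - 1.8008*r^2 - 2.7012*r - 1.0094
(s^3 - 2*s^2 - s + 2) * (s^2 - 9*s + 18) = s^5 - 11*s^4 + 35*s^3 - 25*s^2 - 36*s + 36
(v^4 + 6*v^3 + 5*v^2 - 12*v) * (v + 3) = v^5 + 9*v^4 + 23*v^3 + 3*v^2 - 36*v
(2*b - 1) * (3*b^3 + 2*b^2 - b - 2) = 6*b^4 + b^3 - 4*b^2 - 3*b + 2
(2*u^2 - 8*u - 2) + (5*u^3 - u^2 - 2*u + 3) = 5*u^3 + u^2 - 10*u + 1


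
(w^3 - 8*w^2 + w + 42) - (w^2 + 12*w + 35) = w^3 - 9*w^2 - 11*w + 7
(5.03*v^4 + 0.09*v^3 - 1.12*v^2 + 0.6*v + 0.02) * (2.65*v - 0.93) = 13.3295*v^5 - 4.4394*v^4 - 3.0517*v^3 + 2.6316*v^2 - 0.505*v - 0.0186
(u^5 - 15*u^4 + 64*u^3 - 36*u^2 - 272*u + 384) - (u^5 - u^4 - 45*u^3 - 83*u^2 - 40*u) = -14*u^4 + 109*u^3 + 47*u^2 - 232*u + 384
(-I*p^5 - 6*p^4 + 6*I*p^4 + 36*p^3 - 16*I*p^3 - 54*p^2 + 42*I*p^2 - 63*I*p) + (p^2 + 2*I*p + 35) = -I*p^5 - 6*p^4 + 6*I*p^4 + 36*p^3 - 16*I*p^3 - 53*p^2 + 42*I*p^2 - 61*I*p + 35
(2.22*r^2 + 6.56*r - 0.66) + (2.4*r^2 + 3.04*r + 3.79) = 4.62*r^2 + 9.6*r + 3.13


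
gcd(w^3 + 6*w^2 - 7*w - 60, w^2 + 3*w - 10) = w + 5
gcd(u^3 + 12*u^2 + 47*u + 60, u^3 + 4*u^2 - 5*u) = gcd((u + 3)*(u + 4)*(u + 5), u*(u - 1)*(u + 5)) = u + 5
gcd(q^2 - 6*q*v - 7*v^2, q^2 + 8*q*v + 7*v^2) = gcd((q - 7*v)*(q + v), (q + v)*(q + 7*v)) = q + v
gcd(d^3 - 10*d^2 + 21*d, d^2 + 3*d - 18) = d - 3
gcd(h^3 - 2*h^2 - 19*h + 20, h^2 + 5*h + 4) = h + 4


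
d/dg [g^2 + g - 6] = 2*g + 1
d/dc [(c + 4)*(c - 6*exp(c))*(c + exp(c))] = (c + 4)*(c - 6*exp(c))*(exp(c) + 1) - (c + 4)*(c + exp(c))*(6*exp(c) - 1) + (c - 6*exp(c))*(c + exp(c))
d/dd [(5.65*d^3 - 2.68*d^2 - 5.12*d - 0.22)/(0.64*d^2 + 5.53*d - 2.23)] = (3.616*d^4 + 62.489*d^3 - 49.3421*d^2 + 12.2344*d + 12.6342)/(0.4096*d^4 + 7.0784*d^3 + 27.7265*d^2 - 24.6638*d + 4.9729)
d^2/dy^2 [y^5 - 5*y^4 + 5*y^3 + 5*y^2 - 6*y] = 20*y^3 - 60*y^2 + 30*y + 10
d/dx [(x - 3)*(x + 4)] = 2*x + 1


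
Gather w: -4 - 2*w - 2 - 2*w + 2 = -4*w - 4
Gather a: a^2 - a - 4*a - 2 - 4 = a^2 - 5*a - 6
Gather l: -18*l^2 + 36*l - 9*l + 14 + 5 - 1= -18*l^2 + 27*l + 18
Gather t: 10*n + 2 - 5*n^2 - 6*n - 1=-5*n^2 + 4*n + 1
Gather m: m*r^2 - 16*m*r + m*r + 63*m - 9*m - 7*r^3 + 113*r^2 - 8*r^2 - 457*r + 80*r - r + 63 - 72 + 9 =m*(r^2 - 15*r + 54) - 7*r^3 + 105*r^2 - 378*r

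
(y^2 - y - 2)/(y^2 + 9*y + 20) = (y^2 - y - 2)/(y^2 + 9*y + 20)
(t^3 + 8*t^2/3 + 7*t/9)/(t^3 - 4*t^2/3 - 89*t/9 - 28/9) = t/(t - 4)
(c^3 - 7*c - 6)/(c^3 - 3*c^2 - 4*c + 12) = (c + 1)/(c - 2)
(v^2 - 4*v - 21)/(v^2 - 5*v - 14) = (v + 3)/(v + 2)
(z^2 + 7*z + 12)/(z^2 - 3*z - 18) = (z + 4)/(z - 6)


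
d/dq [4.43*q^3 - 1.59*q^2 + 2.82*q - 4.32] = 13.29*q^2 - 3.18*q + 2.82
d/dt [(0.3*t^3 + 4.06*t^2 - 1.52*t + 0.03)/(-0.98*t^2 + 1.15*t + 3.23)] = (-0.294*t^4 + 0.69*t^3 + 6.0864*t^2 + 26.2864*t - 4.9441)/(0.9604*t^4 - 2.254*t^3 - 5.0083*t^2 + 7.429*t + 10.4329)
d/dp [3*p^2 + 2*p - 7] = 6*p + 2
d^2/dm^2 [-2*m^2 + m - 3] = -4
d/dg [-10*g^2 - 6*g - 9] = -20*g - 6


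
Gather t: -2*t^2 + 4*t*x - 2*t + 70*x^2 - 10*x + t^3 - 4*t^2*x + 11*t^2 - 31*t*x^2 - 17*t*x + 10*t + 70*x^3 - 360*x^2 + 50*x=t^3 + t^2*(9 - 4*x) + t*(-31*x^2 - 13*x + 8) + 70*x^3 - 290*x^2 + 40*x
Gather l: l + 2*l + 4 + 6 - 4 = 3*l + 6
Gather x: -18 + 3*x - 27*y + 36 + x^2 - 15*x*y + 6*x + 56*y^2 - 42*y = x^2 + x*(9 - 15*y) + 56*y^2 - 69*y + 18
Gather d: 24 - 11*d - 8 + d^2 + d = d^2 - 10*d + 16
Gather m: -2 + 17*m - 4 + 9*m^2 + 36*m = 9*m^2 + 53*m - 6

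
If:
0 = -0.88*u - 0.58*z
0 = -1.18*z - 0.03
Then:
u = 0.02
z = -0.03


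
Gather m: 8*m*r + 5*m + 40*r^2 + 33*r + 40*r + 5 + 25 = m*(8*r + 5) + 40*r^2 + 73*r + 30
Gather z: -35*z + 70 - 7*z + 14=84 - 42*z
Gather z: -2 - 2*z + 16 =14 - 2*z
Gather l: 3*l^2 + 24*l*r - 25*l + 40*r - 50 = 3*l^2 + l*(24*r - 25) + 40*r - 50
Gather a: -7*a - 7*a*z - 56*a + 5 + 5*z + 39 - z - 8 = a*(-7*z - 63) + 4*z + 36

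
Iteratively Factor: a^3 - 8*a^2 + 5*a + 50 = (a - 5)*(a^2 - 3*a - 10) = (a - 5)^2*(a + 2)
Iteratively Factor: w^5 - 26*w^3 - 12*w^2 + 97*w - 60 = (w - 1)*(w^4 + w^3 - 25*w^2 - 37*w + 60) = (w - 5)*(w - 1)*(w^3 + 6*w^2 + 5*w - 12) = (w - 5)*(w - 1)*(w + 4)*(w^2 + 2*w - 3) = (w - 5)*(w - 1)^2*(w + 4)*(w + 3)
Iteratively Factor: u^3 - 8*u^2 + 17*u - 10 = (u - 5)*(u^2 - 3*u + 2) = (u - 5)*(u - 2)*(u - 1)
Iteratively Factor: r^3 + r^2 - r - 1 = (r + 1)*(r^2 - 1) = (r + 1)^2*(r - 1)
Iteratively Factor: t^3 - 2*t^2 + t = (t - 1)*(t^2 - t) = (t - 1)^2*(t)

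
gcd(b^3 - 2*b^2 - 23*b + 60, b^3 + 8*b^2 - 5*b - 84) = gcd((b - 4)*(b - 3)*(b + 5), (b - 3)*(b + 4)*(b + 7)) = b - 3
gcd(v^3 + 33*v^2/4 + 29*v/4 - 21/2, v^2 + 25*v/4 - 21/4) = v^2 + 25*v/4 - 21/4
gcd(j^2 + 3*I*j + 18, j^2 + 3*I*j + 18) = j^2 + 3*I*j + 18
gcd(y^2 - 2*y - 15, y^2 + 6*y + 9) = y + 3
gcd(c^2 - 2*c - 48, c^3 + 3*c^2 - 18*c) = c + 6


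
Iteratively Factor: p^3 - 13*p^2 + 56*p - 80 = (p - 4)*(p^2 - 9*p + 20) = (p - 4)^2*(p - 5)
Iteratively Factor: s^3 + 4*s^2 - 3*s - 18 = (s + 3)*(s^2 + s - 6) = (s + 3)^2*(s - 2)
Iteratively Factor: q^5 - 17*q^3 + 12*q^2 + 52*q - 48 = (q + 2)*(q^4 - 2*q^3 - 13*q^2 + 38*q - 24) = (q - 1)*(q + 2)*(q^3 - q^2 - 14*q + 24) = (q - 1)*(q + 2)*(q + 4)*(q^2 - 5*q + 6) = (q - 3)*(q - 1)*(q + 2)*(q + 4)*(q - 2)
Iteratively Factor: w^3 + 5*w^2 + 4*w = (w + 1)*(w^2 + 4*w) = w*(w + 1)*(w + 4)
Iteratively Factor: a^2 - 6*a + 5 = (a - 5)*(a - 1)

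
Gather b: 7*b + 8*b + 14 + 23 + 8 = 15*b + 45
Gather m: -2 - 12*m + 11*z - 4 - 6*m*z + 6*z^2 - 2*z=m*(-6*z - 12) + 6*z^2 + 9*z - 6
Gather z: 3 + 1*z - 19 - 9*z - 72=-8*z - 88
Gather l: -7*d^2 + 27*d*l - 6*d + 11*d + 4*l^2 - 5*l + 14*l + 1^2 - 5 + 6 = -7*d^2 + 5*d + 4*l^2 + l*(27*d + 9) + 2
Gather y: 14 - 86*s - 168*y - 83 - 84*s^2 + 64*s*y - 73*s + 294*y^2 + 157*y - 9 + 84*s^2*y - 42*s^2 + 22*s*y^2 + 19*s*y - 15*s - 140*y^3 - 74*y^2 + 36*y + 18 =-126*s^2 - 174*s - 140*y^3 + y^2*(22*s + 220) + y*(84*s^2 + 83*s + 25) - 60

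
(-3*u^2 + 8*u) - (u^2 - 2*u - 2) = -4*u^2 + 10*u + 2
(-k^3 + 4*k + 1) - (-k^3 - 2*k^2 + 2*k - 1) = 2*k^2 + 2*k + 2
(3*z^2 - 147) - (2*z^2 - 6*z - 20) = z^2 + 6*z - 127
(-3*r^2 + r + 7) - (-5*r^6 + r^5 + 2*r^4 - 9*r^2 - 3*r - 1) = 5*r^6 - r^5 - 2*r^4 + 6*r^2 + 4*r + 8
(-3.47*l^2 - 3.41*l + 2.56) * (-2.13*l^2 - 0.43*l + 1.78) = 7.3911*l^4 + 8.7554*l^3 - 10.1631*l^2 - 7.1706*l + 4.5568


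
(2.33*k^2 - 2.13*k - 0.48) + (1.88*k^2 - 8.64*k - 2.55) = 4.21*k^2 - 10.77*k - 3.03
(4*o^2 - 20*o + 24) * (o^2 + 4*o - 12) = 4*o^4 - 4*o^3 - 104*o^2 + 336*o - 288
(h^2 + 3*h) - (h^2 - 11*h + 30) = 14*h - 30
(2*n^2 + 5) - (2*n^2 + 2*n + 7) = -2*n - 2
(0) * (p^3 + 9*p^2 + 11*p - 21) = 0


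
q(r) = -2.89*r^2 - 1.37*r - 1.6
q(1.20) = -7.41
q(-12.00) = -401.32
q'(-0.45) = 1.23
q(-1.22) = -4.23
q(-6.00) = -97.42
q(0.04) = -1.66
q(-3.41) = -30.53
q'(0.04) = -1.60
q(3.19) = -35.38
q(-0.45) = -1.57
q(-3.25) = -27.67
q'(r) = -5.78*r - 1.37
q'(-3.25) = 17.42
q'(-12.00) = 67.99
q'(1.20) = -8.31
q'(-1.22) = 5.68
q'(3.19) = -19.81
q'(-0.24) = 0.02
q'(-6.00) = 33.31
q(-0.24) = -1.44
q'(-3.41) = 18.34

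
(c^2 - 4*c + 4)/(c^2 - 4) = (c - 2)/(c + 2)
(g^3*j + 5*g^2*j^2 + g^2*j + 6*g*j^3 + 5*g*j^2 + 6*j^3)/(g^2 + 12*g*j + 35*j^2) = j*(g^3 + 5*g^2*j + g^2 + 6*g*j^2 + 5*g*j + 6*j^2)/(g^2 + 12*g*j + 35*j^2)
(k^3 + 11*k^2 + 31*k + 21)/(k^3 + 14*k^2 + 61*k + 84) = (k + 1)/(k + 4)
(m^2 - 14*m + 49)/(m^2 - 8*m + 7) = (m - 7)/(m - 1)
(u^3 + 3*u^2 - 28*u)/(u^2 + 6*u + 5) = u*(u^2 + 3*u - 28)/(u^2 + 6*u + 5)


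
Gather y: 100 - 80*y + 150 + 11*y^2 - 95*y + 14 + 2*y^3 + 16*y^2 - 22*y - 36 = 2*y^3 + 27*y^2 - 197*y + 228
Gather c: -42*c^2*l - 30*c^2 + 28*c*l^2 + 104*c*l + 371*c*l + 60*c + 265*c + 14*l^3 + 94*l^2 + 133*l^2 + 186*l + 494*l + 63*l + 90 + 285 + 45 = c^2*(-42*l - 30) + c*(28*l^2 + 475*l + 325) + 14*l^3 + 227*l^2 + 743*l + 420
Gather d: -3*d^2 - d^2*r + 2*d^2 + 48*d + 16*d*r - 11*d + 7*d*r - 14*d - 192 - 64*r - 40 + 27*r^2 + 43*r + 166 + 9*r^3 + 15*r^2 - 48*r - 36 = d^2*(-r - 1) + d*(23*r + 23) + 9*r^3 + 42*r^2 - 69*r - 102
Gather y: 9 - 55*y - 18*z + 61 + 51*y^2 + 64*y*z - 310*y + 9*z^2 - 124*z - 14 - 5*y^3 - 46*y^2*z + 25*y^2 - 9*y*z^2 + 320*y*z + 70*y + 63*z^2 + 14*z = -5*y^3 + y^2*(76 - 46*z) + y*(-9*z^2 + 384*z - 295) + 72*z^2 - 128*z + 56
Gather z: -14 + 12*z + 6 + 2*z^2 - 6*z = 2*z^2 + 6*z - 8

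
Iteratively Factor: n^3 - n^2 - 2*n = (n)*(n^2 - n - 2) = n*(n + 1)*(n - 2)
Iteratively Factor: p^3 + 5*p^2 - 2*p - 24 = (p + 4)*(p^2 + p - 6) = (p + 3)*(p + 4)*(p - 2)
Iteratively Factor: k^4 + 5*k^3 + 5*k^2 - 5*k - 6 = (k + 3)*(k^3 + 2*k^2 - k - 2) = (k + 1)*(k + 3)*(k^2 + k - 2) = (k + 1)*(k + 2)*(k + 3)*(k - 1)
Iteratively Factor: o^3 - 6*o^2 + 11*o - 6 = (o - 2)*(o^2 - 4*o + 3) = (o - 2)*(o - 1)*(o - 3)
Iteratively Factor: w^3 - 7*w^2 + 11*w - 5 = (w - 1)*(w^2 - 6*w + 5) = (w - 1)^2*(w - 5)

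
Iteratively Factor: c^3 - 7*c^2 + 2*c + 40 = (c - 4)*(c^2 - 3*c - 10) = (c - 4)*(c + 2)*(c - 5)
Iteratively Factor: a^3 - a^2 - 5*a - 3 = (a - 3)*(a^2 + 2*a + 1) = (a - 3)*(a + 1)*(a + 1)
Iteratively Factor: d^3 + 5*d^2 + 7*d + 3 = (d + 3)*(d^2 + 2*d + 1) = (d + 1)*(d + 3)*(d + 1)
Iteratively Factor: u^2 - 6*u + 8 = (u - 2)*(u - 4)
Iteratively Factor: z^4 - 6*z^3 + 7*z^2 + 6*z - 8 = (z + 1)*(z^3 - 7*z^2 + 14*z - 8) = (z - 4)*(z + 1)*(z^2 - 3*z + 2) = (z - 4)*(z - 1)*(z + 1)*(z - 2)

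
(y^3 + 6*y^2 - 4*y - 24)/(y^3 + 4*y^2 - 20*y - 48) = (y - 2)/(y - 4)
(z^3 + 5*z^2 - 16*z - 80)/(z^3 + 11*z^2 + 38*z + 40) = (z - 4)/(z + 2)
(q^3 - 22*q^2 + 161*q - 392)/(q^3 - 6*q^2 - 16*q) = (q^2 - 14*q + 49)/(q*(q + 2))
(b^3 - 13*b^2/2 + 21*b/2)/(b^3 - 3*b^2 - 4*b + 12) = b*(2*b - 7)/(2*(b^2 - 4))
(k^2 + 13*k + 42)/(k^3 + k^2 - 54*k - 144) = (k + 7)/(k^2 - 5*k - 24)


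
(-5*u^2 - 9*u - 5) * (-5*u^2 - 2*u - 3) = 25*u^4 + 55*u^3 + 58*u^2 + 37*u + 15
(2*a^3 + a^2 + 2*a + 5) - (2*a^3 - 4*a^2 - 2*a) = 5*a^2 + 4*a + 5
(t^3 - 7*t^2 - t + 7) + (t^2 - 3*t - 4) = t^3 - 6*t^2 - 4*t + 3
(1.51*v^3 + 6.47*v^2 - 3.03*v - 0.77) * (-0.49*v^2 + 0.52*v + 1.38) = -0.7399*v^5 - 2.3851*v^4 + 6.9329*v^3 + 7.7303*v^2 - 4.5818*v - 1.0626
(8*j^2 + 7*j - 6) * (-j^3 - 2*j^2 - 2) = -8*j^5 - 23*j^4 - 8*j^3 - 4*j^2 - 14*j + 12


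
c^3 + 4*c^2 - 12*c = c*(c - 2)*(c + 6)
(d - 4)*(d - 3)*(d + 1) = d^3 - 6*d^2 + 5*d + 12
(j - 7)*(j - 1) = j^2 - 8*j + 7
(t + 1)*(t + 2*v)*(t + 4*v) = t^3 + 6*t^2*v + t^2 + 8*t*v^2 + 6*t*v + 8*v^2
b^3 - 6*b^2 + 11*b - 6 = (b - 3)*(b - 2)*(b - 1)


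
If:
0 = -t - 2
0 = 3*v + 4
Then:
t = -2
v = -4/3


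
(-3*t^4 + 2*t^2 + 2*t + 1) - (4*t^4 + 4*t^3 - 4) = -7*t^4 - 4*t^3 + 2*t^2 + 2*t + 5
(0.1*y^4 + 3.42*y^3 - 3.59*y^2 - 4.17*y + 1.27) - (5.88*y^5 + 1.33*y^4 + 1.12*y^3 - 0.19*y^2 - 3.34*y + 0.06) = -5.88*y^5 - 1.23*y^4 + 2.3*y^3 - 3.4*y^2 - 0.83*y + 1.21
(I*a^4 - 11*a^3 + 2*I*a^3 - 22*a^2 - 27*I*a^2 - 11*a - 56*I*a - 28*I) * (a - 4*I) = I*a^5 - 7*a^4 + 2*I*a^4 - 14*a^3 + 17*I*a^3 - 119*a^2 + 32*I*a^2 - 224*a + 16*I*a - 112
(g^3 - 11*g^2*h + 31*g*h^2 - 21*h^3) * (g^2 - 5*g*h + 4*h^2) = g^5 - 16*g^4*h + 90*g^3*h^2 - 220*g^2*h^3 + 229*g*h^4 - 84*h^5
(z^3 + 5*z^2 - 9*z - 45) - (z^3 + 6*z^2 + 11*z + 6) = -z^2 - 20*z - 51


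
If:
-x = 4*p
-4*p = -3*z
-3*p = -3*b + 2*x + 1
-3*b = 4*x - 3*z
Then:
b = 4/15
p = 1/25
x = -4/25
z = 4/75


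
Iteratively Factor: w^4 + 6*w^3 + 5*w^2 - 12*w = (w)*(w^3 + 6*w^2 + 5*w - 12) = w*(w + 4)*(w^2 + 2*w - 3) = w*(w - 1)*(w + 4)*(w + 3)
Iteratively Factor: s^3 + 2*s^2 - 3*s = (s + 3)*(s^2 - s) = (s - 1)*(s + 3)*(s)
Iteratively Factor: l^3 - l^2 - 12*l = (l + 3)*(l^2 - 4*l) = (l - 4)*(l + 3)*(l)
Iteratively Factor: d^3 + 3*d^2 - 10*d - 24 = (d + 2)*(d^2 + d - 12) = (d - 3)*(d + 2)*(d + 4)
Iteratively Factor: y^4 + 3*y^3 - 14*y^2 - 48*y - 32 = (y + 4)*(y^3 - y^2 - 10*y - 8) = (y + 2)*(y + 4)*(y^2 - 3*y - 4) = (y - 4)*(y + 2)*(y + 4)*(y + 1)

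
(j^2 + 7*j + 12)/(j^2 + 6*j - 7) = (j^2 + 7*j + 12)/(j^2 + 6*j - 7)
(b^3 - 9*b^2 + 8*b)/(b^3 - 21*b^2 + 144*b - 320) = b*(b - 1)/(b^2 - 13*b + 40)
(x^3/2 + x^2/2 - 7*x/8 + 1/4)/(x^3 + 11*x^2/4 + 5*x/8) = (4*x^3 + 4*x^2 - 7*x + 2)/(x*(8*x^2 + 22*x + 5))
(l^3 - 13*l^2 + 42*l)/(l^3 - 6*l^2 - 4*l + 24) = l*(l - 7)/(l^2 - 4)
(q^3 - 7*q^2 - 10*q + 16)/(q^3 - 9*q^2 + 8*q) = (q + 2)/q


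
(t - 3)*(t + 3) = t^2 - 9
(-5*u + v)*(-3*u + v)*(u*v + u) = 15*u^3*v + 15*u^3 - 8*u^2*v^2 - 8*u^2*v + u*v^3 + u*v^2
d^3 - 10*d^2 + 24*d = d*(d - 6)*(d - 4)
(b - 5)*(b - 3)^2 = b^3 - 11*b^2 + 39*b - 45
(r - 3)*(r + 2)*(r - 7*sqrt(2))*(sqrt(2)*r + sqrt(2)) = sqrt(2)*r^4 - 14*r^3 - 7*sqrt(2)*r^2 - 6*sqrt(2)*r + 98*r + 84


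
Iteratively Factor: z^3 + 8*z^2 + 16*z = (z)*(z^2 + 8*z + 16) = z*(z + 4)*(z + 4)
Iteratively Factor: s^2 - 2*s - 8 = (s - 4)*(s + 2)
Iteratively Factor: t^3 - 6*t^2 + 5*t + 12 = (t + 1)*(t^2 - 7*t + 12) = (t - 3)*(t + 1)*(t - 4)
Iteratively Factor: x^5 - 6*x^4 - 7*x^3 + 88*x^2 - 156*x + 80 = (x + 4)*(x^4 - 10*x^3 + 33*x^2 - 44*x + 20) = (x - 2)*(x + 4)*(x^3 - 8*x^2 + 17*x - 10) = (x - 2)*(x - 1)*(x + 4)*(x^2 - 7*x + 10) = (x - 2)^2*(x - 1)*(x + 4)*(x - 5)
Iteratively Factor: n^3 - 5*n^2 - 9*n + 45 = (n - 3)*(n^2 - 2*n - 15) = (n - 3)*(n + 3)*(n - 5)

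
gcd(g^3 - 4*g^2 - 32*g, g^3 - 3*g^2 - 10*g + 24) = 1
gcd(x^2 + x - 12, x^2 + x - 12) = x^2 + x - 12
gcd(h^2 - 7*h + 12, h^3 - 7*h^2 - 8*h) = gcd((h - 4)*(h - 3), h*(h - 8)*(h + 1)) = 1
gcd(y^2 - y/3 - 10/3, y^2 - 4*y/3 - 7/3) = 1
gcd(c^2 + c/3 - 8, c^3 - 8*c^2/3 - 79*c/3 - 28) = c + 3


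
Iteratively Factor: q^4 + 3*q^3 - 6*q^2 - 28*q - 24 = (q + 2)*(q^3 + q^2 - 8*q - 12) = (q + 2)^2*(q^2 - q - 6) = (q - 3)*(q + 2)^2*(q + 2)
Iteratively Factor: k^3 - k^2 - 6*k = (k - 3)*(k^2 + 2*k) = (k - 3)*(k + 2)*(k)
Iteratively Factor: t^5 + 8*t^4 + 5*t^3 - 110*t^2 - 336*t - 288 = (t + 4)*(t^4 + 4*t^3 - 11*t^2 - 66*t - 72) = (t - 4)*(t + 4)*(t^3 + 8*t^2 + 21*t + 18) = (t - 4)*(t + 2)*(t + 4)*(t^2 + 6*t + 9) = (t - 4)*(t + 2)*(t + 3)*(t + 4)*(t + 3)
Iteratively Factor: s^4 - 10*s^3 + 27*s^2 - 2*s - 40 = (s - 5)*(s^3 - 5*s^2 + 2*s + 8) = (s - 5)*(s + 1)*(s^2 - 6*s + 8) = (s - 5)*(s - 4)*(s + 1)*(s - 2)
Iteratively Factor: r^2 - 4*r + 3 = (r - 1)*(r - 3)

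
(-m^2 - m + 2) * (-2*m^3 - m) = 2*m^5 + 2*m^4 - 3*m^3 + m^2 - 2*m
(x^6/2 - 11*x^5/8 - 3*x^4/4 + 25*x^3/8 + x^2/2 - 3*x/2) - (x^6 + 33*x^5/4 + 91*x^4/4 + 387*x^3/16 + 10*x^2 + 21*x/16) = -x^6/2 - 77*x^5/8 - 47*x^4/2 - 337*x^3/16 - 19*x^2/2 - 45*x/16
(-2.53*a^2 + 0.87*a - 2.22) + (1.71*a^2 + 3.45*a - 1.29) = -0.82*a^2 + 4.32*a - 3.51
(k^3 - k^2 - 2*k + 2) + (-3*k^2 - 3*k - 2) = k^3 - 4*k^2 - 5*k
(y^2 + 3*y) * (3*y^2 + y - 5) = 3*y^4 + 10*y^3 - 2*y^2 - 15*y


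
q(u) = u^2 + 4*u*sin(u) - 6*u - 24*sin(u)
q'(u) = 4*u*cos(u) + 2*u + 4*sin(u) - 24*cos(u) - 6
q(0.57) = -14.82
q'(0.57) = -20.99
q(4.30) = -1.08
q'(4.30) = 1.66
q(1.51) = -24.71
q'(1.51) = -0.08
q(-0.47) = 14.76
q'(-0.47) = -31.83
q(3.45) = -5.70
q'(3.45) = 9.40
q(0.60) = -15.44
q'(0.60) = -20.37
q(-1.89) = 44.88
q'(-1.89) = -3.67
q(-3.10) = 29.72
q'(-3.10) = 24.00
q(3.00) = -10.69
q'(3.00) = 12.44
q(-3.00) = 32.08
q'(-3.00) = 23.08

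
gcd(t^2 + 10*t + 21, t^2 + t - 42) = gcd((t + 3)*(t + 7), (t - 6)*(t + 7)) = t + 7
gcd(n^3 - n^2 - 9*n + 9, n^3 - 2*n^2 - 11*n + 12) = n^2 + 2*n - 3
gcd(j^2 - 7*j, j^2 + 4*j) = j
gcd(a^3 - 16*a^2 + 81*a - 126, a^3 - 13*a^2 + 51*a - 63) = a^2 - 10*a + 21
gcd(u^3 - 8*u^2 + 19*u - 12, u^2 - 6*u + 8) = u - 4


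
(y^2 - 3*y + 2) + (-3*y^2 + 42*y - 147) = -2*y^2 + 39*y - 145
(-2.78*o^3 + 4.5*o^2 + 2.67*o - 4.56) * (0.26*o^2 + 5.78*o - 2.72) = -0.7228*o^5 - 14.8984*o^4 + 34.2658*o^3 + 2.007*o^2 - 33.6192*o + 12.4032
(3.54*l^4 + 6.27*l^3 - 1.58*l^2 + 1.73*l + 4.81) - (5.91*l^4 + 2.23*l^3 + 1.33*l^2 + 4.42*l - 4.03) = -2.37*l^4 + 4.04*l^3 - 2.91*l^2 - 2.69*l + 8.84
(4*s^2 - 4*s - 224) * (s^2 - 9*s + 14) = 4*s^4 - 40*s^3 - 132*s^2 + 1960*s - 3136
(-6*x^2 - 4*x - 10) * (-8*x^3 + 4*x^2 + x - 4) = 48*x^5 + 8*x^4 + 58*x^3 - 20*x^2 + 6*x + 40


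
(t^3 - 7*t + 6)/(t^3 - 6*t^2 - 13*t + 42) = (t - 1)/(t - 7)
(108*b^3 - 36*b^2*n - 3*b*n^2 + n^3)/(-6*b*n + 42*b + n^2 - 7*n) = (-18*b^2 + 3*b*n + n^2)/(n - 7)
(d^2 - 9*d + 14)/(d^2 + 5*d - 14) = (d - 7)/(d + 7)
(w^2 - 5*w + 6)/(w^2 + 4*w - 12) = (w - 3)/(w + 6)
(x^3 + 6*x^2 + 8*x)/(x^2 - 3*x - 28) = x*(x + 2)/(x - 7)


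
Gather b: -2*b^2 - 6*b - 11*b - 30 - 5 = -2*b^2 - 17*b - 35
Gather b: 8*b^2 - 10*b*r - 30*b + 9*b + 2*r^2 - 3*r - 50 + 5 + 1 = 8*b^2 + b*(-10*r - 21) + 2*r^2 - 3*r - 44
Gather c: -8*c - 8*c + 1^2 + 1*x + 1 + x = -16*c + 2*x + 2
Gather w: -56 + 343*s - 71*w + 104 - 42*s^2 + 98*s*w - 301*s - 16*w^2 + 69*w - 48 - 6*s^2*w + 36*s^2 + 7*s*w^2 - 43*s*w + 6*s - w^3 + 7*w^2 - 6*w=-6*s^2 + 48*s - w^3 + w^2*(7*s - 9) + w*(-6*s^2 + 55*s - 8)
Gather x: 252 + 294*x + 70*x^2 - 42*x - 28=70*x^2 + 252*x + 224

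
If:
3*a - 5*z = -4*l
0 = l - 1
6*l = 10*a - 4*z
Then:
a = 23/19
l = 1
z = 29/19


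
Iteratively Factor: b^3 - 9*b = (b - 3)*(b^2 + 3*b) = (b - 3)*(b + 3)*(b)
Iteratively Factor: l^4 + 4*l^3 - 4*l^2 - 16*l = (l)*(l^3 + 4*l^2 - 4*l - 16) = l*(l - 2)*(l^2 + 6*l + 8) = l*(l - 2)*(l + 2)*(l + 4)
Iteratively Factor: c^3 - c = (c - 1)*(c^2 + c) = c*(c - 1)*(c + 1)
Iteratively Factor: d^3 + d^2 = (d)*(d^2 + d) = d^2*(d + 1)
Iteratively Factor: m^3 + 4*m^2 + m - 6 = (m - 1)*(m^2 + 5*m + 6) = (m - 1)*(m + 3)*(m + 2)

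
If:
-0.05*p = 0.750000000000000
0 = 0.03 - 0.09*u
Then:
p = -15.00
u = 0.33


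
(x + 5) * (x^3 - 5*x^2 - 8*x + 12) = x^4 - 33*x^2 - 28*x + 60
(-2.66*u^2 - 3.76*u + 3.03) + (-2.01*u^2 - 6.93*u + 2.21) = -4.67*u^2 - 10.69*u + 5.24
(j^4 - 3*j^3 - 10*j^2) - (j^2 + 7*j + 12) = j^4 - 3*j^3 - 11*j^2 - 7*j - 12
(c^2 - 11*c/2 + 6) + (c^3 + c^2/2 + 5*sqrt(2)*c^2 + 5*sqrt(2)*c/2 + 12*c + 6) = c^3 + 3*c^2/2 + 5*sqrt(2)*c^2 + 5*sqrt(2)*c/2 + 13*c/2 + 12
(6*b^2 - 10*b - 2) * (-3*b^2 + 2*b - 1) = -18*b^4 + 42*b^3 - 20*b^2 + 6*b + 2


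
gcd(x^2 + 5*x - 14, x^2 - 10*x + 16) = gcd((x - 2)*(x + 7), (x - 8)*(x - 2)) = x - 2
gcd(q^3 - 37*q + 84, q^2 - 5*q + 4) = q - 4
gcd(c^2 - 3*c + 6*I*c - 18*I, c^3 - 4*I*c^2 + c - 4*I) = 1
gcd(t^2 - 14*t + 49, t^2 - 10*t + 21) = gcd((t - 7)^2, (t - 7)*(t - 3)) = t - 7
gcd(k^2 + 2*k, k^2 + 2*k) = k^2 + 2*k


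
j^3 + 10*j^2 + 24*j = j*(j + 4)*(j + 6)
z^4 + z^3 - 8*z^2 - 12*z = z*(z - 3)*(z + 2)^2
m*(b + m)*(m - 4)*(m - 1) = b*m^3 - 5*b*m^2 + 4*b*m + m^4 - 5*m^3 + 4*m^2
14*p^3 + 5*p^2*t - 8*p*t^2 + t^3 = (-7*p + t)*(-2*p + t)*(p + t)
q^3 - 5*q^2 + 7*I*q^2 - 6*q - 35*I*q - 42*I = (q - 6)*(q + 1)*(q + 7*I)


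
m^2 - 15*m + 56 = (m - 8)*(m - 7)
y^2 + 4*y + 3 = (y + 1)*(y + 3)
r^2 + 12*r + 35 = (r + 5)*(r + 7)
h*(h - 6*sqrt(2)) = h^2 - 6*sqrt(2)*h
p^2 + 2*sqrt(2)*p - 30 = (p - 3*sqrt(2))*(p + 5*sqrt(2))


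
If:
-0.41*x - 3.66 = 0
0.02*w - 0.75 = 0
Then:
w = 37.50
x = -8.93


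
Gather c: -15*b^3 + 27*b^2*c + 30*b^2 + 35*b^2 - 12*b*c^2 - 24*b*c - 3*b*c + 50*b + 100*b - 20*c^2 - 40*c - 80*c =-15*b^3 + 65*b^2 + 150*b + c^2*(-12*b - 20) + c*(27*b^2 - 27*b - 120)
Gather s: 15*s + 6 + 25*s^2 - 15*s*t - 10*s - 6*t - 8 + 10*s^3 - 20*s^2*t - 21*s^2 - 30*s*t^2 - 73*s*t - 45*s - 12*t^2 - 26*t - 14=10*s^3 + s^2*(4 - 20*t) + s*(-30*t^2 - 88*t - 40) - 12*t^2 - 32*t - 16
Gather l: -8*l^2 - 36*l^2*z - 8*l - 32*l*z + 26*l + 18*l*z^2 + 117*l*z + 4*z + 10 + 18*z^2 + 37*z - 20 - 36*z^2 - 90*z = l^2*(-36*z - 8) + l*(18*z^2 + 85*z + 18) - 18*z^2 - 49*z - 10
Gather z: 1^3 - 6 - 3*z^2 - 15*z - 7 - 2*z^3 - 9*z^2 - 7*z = -2*z^3 - 12*z^2 - 22*z - 12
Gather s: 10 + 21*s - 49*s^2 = -49*s^2 + 21*s + 10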